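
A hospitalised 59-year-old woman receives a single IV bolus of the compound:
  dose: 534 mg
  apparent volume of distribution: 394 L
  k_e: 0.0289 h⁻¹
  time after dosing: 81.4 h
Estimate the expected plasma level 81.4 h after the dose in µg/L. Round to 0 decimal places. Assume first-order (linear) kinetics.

129 µg/L

C₀ = Dose / Vd = 534.0 / 394 = 1.355 mg/L
C = C₀ · e^(−k·t) = 1.355 × e^(−0.02890 × 81.4)
  = 1.355 × 0.09513 = 0.1289 mg/L
Convert: 0.1289 mg/L × 1000 = 128.9 µg/L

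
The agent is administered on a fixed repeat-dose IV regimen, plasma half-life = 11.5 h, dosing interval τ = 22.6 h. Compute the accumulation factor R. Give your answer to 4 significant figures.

k = ln2 / t½ = 0.693147 / 11.5 = 0.06027 h⁻¹
e^(−kτ) = e^(−0.06027 × 22.6) = 0.2561
Accumulation ratio R = 1 / (1 − e^(−kτ)) = 1 / (1 − 0.2561) = 1.344

1.344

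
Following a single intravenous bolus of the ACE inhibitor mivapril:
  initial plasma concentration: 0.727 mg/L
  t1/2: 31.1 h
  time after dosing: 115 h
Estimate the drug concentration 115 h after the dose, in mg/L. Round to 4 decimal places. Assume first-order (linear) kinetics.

k = ln2 / t½ = 0.693147 / 31.1 = 0.02229 h⁻¹
C = C₀ · e^(−k·t) = 0.7270 × e^(−0.02229 × 115)
  = 0.7270 × 0.07705 = 0.05602 mg/L

0.0560 mg/L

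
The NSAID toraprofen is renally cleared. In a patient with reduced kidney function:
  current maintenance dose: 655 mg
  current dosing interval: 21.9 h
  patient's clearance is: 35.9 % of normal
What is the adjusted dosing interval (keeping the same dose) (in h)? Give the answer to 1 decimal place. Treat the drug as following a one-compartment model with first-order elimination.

61.0 h

To keep the same average steady-state level, dosing rate must scale with clearance.
CL ratio = 35.9 / 100 = 0.3590
New interval (same dose) = 21.9 / 0.3590 = 61.00 h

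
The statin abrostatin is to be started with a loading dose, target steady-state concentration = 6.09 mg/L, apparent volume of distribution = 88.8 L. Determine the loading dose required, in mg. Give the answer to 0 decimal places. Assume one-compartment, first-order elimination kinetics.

LD = Css × Vd = 6.09 × 88.8 = 540.8 mg

541 mg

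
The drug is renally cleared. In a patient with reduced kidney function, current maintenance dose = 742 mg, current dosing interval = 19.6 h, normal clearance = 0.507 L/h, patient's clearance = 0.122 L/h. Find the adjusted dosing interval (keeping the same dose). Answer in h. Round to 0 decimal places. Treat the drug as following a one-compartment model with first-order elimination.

81 h

To keep the same average steady-state level, dosing rate must scale with clearance.
CL ratio = 0.122 / 0.507 = 0.2406
New interval (same dose) = 19.6 / 0.2406 = 81.46 h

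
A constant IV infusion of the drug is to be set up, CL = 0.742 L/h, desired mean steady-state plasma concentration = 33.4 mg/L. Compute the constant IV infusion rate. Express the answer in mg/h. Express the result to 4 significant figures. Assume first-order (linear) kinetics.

At steady state, infusion rate R₀ = Css × CL = 33.4 × 0.7420 = 24.78 mg/h

24.78 mg/h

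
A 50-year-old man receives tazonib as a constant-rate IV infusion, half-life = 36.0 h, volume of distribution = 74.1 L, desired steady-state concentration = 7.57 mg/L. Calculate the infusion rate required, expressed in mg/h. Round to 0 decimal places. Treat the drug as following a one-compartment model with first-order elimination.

k = ln2 / t½ = 0.693147 / 36.0 = 0.01925 h⁻¹
CL = k × Vd = 0.01925 × 74.1 = 1.426 L/h
At steady state, infusion rate R₀ = Css × CL = 7.57 × 1.426 = 10.79 mg/h

11 mg/h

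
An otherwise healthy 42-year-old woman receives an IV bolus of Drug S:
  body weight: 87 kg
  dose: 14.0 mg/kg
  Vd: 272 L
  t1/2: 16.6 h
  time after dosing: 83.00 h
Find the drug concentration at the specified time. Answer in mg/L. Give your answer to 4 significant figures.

Total dose = 14.0 × 87 = 1218 mg
C₀ = Dose / Vd = 1218 / 272 = 4.478 mg/L
k = ln2 / t½ = 0.693147 / 16.6 = 0.04176 h⁻¹
t / t½ = 83.00 / 16.6 = 5 half-lives
C = C₀ × (1/2)^5 = 4.478 × 0.03125 = 0.1399 mg/L

0.1399 mg/L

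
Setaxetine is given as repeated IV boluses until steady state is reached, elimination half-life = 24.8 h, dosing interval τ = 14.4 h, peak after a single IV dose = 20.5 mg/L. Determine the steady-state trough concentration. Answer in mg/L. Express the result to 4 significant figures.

41.37 mg/L

k = ln2 / t½ = 0.693147 / 24.8 = 0.02795 h⁻¹
e^(−kτ) = e^(−0.02795 × 14.4) = 0.6687
Accumulation ratio R = 1 / (1 − e^(−kτ)) = 1 / (1 − 0.6687) = 3.018
Steady-state trough = C₀ × R × e^(−kτ) = 20.5 × 3.018 × 0.6687 = 41.37 mg/L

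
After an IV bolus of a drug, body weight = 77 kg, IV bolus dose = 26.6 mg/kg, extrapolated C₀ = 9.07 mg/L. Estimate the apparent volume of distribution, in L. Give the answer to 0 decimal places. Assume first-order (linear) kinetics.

226 L

Dose = 26.6 × 77 = 2048 mg
Vd = Dose / C₀ = 2048 / 9.07 = 225.8 L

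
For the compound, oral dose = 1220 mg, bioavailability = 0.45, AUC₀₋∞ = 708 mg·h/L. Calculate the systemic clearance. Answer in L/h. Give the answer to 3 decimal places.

0.775 L/h

CL = F·Dose / AUC = 0.45 × 1220 / 708 = 0.7754 L/h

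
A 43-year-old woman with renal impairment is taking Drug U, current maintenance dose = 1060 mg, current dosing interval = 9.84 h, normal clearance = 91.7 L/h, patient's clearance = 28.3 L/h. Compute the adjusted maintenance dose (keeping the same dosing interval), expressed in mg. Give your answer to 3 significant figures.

327 mg

To keep the same average steady-state level, dosing rate must scale with clearance.
CL ratio = 28.3 / 91.7 = 0.3086
New dose (same interval) = 1060 × 0.3086 = 327.1 mg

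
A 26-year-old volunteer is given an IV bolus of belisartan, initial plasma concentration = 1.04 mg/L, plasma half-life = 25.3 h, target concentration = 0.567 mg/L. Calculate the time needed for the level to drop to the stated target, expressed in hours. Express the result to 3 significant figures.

k = ln2 / t½ = 0.693147 / 25.3 = 0.02740 h⁻¹
t = ln(C₀ / C) / k = ln(1.040 / 0.567) / 0.02740
  = ln(1.834) / 0.02740 = 0.6065 / 0.02740 = 22.14 h

22.1 h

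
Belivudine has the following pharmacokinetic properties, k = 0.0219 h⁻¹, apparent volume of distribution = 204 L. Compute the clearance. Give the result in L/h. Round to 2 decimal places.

4.47 L/h

CL = k × Vd = 0.0219 × 204 = 4.468 L/h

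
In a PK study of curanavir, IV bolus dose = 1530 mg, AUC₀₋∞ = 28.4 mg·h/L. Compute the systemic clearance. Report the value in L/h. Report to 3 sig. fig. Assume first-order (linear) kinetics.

53.9 L/h

CL = Dose / AUC = 1530 / 28.4 = 53.87 L/h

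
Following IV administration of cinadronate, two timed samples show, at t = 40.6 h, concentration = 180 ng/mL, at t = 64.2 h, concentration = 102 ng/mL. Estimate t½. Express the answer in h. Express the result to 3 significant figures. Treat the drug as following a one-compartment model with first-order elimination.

28.8 h

k = ln(C₁/C₂) / (t₂ − t₁) = ln(180/102) / (64.2 − 40.6)
  = 0.5680 / 23.60 = 0.02407 h⁻¹
t½ = ln2 / k = 0.693147 / 0.02407 = 28.80 h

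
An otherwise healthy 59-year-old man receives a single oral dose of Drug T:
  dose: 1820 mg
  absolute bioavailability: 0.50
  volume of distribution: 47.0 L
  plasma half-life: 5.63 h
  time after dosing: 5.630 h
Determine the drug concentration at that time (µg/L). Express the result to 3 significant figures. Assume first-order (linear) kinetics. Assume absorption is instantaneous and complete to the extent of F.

Amount reaching circulation = F × Dose = 0.50 × 1820 = 910.0 mg
C₀ = F·Dose / Vd = 910.0 / 47.0 = 19.36 mg/L
k = ln2 / t½ = 0.693147 / 5.63 = 0.1231 h⁻¹
t / t½ = 5.630 / 5.63 = 1 half-lives
C = C₀ × (1/2)^1 = 19.36 × 0.5000 = 9.680 mg/L
Convert: 9.680 mg/L × 1000 = 9680 µg/L

9680 µg/L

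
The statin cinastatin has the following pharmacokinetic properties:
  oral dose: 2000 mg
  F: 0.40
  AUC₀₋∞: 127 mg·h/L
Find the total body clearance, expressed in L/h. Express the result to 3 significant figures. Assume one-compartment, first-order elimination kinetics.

CL = F·Dose / AUC = 0.40 × 2000 / 127 = 6.299 L/h

6.30 L/h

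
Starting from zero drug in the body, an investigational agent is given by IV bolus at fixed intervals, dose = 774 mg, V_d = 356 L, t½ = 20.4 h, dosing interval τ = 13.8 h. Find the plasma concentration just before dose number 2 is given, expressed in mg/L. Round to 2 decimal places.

1.36 mg/L

C₀ per dose = Dose / Vd = 774 / 356 = 2.174 mg/L
k = ln2 / t½ = 0.693147 / 20.4 = 0.03398 h⁻¹
Fraction remaining after one interval: r = e^(−kτ) = e^(−0.03398 × 13.8) = 0.6257
Before dose 2, 1 dose has been given (aged 1τ).
C_trough = C₀ × r = 2.174 × 0.6257 = 1.360 mg/L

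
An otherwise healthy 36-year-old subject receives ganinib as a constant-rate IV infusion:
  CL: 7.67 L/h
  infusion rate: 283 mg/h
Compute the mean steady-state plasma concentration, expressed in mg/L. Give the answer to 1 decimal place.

At steady state Css = R₀ / CL = 283 / 7.670 = 36.90 mg/L

36.9 mg/L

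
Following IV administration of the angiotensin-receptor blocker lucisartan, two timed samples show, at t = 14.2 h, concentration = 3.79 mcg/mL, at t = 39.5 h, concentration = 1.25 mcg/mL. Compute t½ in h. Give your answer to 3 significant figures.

k = ln(C₁/C₂) / (t₂ − t₁) = ln(3.79/1.25) / (39.5 − 14.2)
  = 1.109 / 25.30 = 0.04383 h⁻¹
t½ = ln2 / k = 0.693147 / 0.04383 = 15.81 h

15.8 h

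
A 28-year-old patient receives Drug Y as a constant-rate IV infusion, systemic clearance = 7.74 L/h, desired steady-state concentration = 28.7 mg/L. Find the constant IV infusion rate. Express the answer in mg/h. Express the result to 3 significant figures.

At steady state, infusion rate R₀ = Css × CL = 28.7 × 7.740 = 222.1 mg/h

222 mg/h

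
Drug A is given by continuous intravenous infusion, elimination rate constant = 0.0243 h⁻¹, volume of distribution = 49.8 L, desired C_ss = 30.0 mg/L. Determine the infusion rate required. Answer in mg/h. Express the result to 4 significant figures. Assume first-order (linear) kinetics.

36.30 mg/h

CL = k × Vd = 0.02430 × 49.8 = 1.210 L/h
At steady state, infusion rate R₀ = Css × CL = 30.0 × 1.210 = 36.30 mg/h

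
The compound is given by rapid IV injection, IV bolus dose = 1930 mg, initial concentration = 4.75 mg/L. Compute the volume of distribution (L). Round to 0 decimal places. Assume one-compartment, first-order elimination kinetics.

Vd = Dose / C₀ = 1930 / 4.75 = 406.3 L

406 L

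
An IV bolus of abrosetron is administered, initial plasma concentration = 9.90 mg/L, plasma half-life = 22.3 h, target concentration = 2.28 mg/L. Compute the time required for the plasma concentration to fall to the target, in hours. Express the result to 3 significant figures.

47.2 h

k = ln2 / t½ = 0.693147 / 22.3 = 0.03108 h⁻¹
t = ln(C₀ / C) / k = ln(9.900 / 2.28) / 0.03108
  = ln(4.342) / 0.03108 = 1.468 / 0.03108 = 47.23 h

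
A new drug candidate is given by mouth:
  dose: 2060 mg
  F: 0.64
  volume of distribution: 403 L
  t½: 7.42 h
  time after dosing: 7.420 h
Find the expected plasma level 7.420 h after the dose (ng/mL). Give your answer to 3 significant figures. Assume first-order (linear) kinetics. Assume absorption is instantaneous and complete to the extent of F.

Amount reaching circulation = F × Dose = 0.64 × 2060 = 1318 mg
C₀ = F·Dose / Vd = 1318 / 403 = 3.270 mg/L
k = ln2 / t½ = 0.693147 / 7.42 = 0.09342 h⁻¹
t / t½ = 7.420 / 7.42 = 1 half-lives
C = C₀ × (1/2)^1 = 3.270 × 0.5000 = 1.635 mg/L
Convert: 1.635 mg/L × 1000 = 1635 ng/mL

1640 ng/mL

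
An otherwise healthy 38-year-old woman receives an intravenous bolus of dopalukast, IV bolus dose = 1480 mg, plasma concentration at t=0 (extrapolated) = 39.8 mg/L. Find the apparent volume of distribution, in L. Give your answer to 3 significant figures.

Vd = Dose / C₀ = 1480 / 39.8 = 37.19 L

37.2 L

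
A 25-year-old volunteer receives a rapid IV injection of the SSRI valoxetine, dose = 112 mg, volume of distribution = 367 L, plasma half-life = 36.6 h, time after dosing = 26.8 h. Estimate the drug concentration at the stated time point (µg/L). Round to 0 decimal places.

184 µg/L

C₀ = Dose / Vd = 112.0 / 367 = 0.3052 mg/L
k = ln2 / t½ = 0.693147 / 36.6 = 0.01894 h⁻¹
C = C₀ · e^(−k·t) = 0.3052 × e^(−0.01894 × 26.8)
  = 0.3052 × 0.6019 = 0.1837 mg/L
Convert: 0.1837 mg/L × 1000 = 183.7 µg/L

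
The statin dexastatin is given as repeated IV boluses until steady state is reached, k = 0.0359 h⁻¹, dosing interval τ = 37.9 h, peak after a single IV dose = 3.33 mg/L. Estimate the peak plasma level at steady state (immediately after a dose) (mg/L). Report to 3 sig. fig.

4.48 mg/L

e^(−kτ) = e^(−0.03590 × 37.9) = 0.2565
Accumulation ratio R = 1 / (1 − e^(−kτ)) = 1 / (1 − 0.2565) = 1.345
Steady-state peak = C₀ × R = 3.33 × 1.345 = 4.479 mg/L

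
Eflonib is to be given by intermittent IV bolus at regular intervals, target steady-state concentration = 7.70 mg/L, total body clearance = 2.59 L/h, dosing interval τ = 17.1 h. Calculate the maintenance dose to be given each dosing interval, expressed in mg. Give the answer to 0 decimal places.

At steady state, Dose/τ = Css × CL.
Dose = Css × CL × τ = 7.70 × 2.590 × 17.1 = 341.0 mg

341 mg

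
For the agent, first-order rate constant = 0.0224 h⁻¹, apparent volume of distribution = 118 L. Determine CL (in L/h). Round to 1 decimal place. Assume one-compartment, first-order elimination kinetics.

2.6 L/h

CL = k × Vd = 0.0224 × 118 = 2.643 L/h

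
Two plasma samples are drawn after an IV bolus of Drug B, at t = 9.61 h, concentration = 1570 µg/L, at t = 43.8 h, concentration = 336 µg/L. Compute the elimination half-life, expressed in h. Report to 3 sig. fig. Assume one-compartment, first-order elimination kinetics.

k = ln(C₁/C₂) / (t₂ − t₁) = ln(1570/336) / (43.8 − 9.61)
  = 1.542 / 34.19 = 0.04510 h⁻¹
t½ = ln2 / k = 0.693147 / 0.04510 = 15.37 h

15.4 h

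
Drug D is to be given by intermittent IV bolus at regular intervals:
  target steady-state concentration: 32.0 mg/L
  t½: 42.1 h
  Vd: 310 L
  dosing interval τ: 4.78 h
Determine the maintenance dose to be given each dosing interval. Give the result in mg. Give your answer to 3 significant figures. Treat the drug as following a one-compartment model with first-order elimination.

k = ln2 / t½ = 0.693147 / 42.1 = 0.01646 h⁻¹
CL = k × Vd = 0.01646 × 310 = 5.103 L/h
At steady state, Dose/τ = Css × CL.
Dose = Css × CL × τ = 32.0 × 5.103 × 4.78 = 780.6 mg

781 mg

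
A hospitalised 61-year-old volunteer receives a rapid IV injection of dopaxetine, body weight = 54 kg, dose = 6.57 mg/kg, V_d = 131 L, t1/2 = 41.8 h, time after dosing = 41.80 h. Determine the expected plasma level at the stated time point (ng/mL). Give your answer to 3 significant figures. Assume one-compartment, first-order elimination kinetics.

1350 ng/mL

Total dose = 6.57 × 54 = 354.8 mg
C₀ = Dose / Vd = 354.8 / 131 = 2.708 mg/L
k = ln2 / t½ = 0.693147 / 41.8 = 0.01658 h⁻¹
t / t½ = 41.80 / 41.8 = 1 half-lives
C = C₀ × (1/2)^1 = 2.708 × 0.5000 = 1.354 mg/L
Convert: 1.354 mg/L × 1000 = 1354 ng/mL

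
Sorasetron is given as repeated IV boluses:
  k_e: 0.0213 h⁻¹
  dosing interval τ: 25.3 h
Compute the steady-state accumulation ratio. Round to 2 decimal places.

2.40

e^(−kτ) = e^(−0.02130 × 25.3) = 0.5834
Accumulation ratio R = 1 / (1 − e^(−kτ)) = 1 / (1 − 0.5834) = 2.400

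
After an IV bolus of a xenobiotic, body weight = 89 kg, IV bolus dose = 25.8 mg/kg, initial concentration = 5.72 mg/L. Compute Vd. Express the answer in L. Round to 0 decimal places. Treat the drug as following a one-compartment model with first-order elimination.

401 L

Dose = 25.8 × 89 = 2296 mg
Vd = Dose / C₀ = 2296 / 5.72 = 401.4 L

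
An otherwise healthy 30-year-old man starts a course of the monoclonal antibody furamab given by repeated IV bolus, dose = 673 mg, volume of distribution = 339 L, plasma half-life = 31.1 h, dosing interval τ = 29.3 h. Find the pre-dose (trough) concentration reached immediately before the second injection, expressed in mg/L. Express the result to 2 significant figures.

1.0 mg/L

C₀ per dose = Dose / Vd = 673 / 339 = 1.985 mg/L
k = ln2 / t½ = 0.693147 / 31.1 = 0.02229 h⁻¹
Fraction remaining after one interval: r = e^(−kτ) = e^(−0.02229 × 29.3) = 0.5204
Before dose 2, 1 dose has been given (aged 1τ).
C_trough = C₀ × r = 1.985 × 0.5204 = 1.033 mg/L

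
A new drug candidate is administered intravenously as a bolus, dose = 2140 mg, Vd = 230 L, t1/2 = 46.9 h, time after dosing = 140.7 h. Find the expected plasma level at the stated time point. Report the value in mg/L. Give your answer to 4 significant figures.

C₀ = Dose / Vd = 2140 / 230 = 9.304 mg/L
k = ln2 / t½ = 0.693147 / 46.9 = 0.01478 h⁻¹
t / t½ = 140.7 / 46.9 = 3 half-lives
C = C₀ × (1/2)^3 = 9.304 × 0.1250 = 1.163 mg/L

1.163 mg/L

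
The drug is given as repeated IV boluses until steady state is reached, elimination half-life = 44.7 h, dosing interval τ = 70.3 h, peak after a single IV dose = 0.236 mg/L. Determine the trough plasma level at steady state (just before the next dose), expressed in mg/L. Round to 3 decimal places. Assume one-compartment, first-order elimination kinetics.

k = ln2 / t½ = 0.693147 / 44.7 = 0.01551 h⁻¹
e^(−kτ) = e^(−0.01551 × 70.3) = 0.3361
Accumulation ratio R = 1 / (1 − e^(−kτ)) = 1 / (1 − 0.3361) = 1.506
Steady-state trough = C₀ × R × e^(−kτ) = 0.236 × 1.506 × 0.3361 = 0.1195 mg/L

0.120 mg/L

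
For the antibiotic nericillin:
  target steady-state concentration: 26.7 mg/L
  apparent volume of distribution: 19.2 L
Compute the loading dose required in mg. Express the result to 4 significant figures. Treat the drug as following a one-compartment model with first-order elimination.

512.6 mg

LD = Css × Vd = 26.7 × 19.2 = 512.6 mg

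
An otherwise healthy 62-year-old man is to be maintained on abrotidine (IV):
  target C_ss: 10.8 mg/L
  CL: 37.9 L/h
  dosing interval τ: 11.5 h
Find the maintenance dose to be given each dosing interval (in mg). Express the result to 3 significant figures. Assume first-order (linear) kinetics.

4710 mg

At steady state, Dose/τ = Css × CL.
Dose = Css × CL × τ = 10.8 × 37.90 × 11.5 = 4707 mg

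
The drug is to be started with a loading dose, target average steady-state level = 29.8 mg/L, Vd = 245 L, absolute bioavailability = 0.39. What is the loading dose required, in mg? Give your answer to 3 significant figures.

LD = Css × Vd / F = 29.8 × 245 / 0.39 = 18720 mg

18700 mg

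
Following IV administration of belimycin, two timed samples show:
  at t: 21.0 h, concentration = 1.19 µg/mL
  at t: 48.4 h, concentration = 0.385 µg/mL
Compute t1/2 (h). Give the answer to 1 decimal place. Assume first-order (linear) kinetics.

16.8 h

k = ln(C₁/C₂) / (t₂ − t₁) = ln(1.19/0.385) / (48.4 − 21.0)
  = 1.128 / 27.40 = 0.04117 h⁻¹
t½ = ln2 / k = 0.693147 / 0.04117 = 16.84 h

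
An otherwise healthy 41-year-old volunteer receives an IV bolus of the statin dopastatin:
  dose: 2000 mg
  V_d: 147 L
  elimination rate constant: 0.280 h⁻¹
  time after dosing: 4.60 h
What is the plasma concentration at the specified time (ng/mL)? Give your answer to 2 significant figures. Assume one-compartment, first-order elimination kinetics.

3800 ng/mL

C₀ = Dose / Vd = 2000 / 147 = 13.61 mg/L
C = C₀ · e^(−k·t) = 13.61 × e^(−0.2800 × 4.60)
  = 13.61 × 0.2758 = 3.754 mg/L
Convert: 3.754 mg/L × 1000 = 3754 ng/mL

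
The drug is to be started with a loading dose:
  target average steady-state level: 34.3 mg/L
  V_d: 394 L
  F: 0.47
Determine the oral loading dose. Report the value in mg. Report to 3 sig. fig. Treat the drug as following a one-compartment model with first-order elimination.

28800 mg

LD = Css × Vd / F = 34.3 × 394 / 0.47 = 28750 mg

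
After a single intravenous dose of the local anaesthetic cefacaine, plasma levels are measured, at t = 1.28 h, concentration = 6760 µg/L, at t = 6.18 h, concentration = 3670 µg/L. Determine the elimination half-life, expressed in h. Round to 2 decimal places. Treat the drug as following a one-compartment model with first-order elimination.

k = ln(C₁/C₂) / (t₂ − t₁) = ln(6760/3670) / (6.18 − 1.28)
  = 0.6108 / 4.900 = 0.1247 h⁻¹
t½ = ln2 / k = 0.693147 / 0.1247 = 5.559 h

5.56 h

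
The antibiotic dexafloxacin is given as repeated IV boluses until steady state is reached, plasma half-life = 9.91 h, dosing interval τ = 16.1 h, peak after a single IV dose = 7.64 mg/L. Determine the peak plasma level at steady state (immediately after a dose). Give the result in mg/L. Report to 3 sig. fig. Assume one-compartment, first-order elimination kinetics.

k = ln2 / t½ = 0.693147 / 9.91 = 0.06994 h⁻¹
e^(−kτ) = e^(−0.06994 × 16.1) = 0.3243
Accumulation ratio R = 1 / (1 − e^(−kτ)) = 1 / (1 − 0.3243) = 1.480
Steady-state peak = C₀ × R = 7.64 × 1.480 = 11.31 mg/L

11.3 mg/L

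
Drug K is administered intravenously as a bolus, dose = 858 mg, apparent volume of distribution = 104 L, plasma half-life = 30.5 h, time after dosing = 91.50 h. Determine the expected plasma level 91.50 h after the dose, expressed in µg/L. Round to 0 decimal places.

1031 µg/L

C₀ = Dose / Vd = 858.0 / 104 = 8.250 mg/L
k = ln2 / t½ = 0.693147 / 30.5 = 0.02273 h⁻¹
t / t½ = 91.50 / 30.5 = 3 half-lives
C = C₀ × (1/2)^3 = 8.250 × 0.1250 = 1.031 mg/L
Convert: 1.031 mg/L × 1000 = 1031 µg/L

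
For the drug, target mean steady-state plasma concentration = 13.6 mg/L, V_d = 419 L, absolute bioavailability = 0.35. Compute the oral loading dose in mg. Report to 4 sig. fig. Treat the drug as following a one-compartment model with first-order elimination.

16280 mg

LD = Css × Vd / F = 13.6 × 419 / 0.35 = 16280 mg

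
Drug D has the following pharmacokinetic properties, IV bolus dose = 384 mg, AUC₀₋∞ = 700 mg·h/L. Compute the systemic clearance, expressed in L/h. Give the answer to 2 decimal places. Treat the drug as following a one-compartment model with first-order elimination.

CL = Dose / AUC = 384 / 700 = 0.5486 L/h

0.55 L/h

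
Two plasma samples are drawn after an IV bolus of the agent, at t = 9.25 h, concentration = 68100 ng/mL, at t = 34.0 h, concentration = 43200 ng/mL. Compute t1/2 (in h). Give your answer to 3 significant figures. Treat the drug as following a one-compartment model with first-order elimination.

37.7 h

k = ln(C₁/C₂) / (t₂ − t₁) = ln(68100/43200) / (34.0 − 9.25)
  = 0.4551 / 24.75 = 0.01839 h⁻¹
t½ = ln2 / k = 0.693147 / 0.01839 = 37.69 h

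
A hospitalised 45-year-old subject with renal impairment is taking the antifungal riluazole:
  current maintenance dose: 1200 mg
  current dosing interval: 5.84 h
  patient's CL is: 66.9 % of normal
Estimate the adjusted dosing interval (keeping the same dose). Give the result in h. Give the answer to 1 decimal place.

8.7 h

To keep the same average steady-state level, dosing rate must scale with clearance.
CL ratio = 66.9 / 100 = 0.6690
New interval (same dose) = 5.84 / 0.6690 = 8.729 h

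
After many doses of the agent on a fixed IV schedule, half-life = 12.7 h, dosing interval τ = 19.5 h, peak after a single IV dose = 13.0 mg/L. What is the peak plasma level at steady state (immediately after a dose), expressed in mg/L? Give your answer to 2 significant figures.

20 mg/L

k = ln2 / t½ = 0.693147 / 12.7 = 0.05458 h⁻¹
e^(−kτ) = e^(−0.05458 × 19.5) = 0.3450
Accumulation ratio R = 1 / (1 − e^(−kτ)) = 1 / (1 − 0.3450) = 1.527
Steady-state peak = C₀ × R = 13.0 × 1.527 = 19.85 mg/L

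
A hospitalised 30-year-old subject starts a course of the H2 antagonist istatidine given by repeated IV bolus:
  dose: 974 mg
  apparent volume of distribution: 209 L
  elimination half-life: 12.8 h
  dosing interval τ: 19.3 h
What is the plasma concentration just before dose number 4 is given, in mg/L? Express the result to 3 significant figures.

2.42 mg/L

C₀ per dose = Dose / Vd = 974 / 209 = 4.660 mg/L
k = ln2 / t½ = 0.693147 / 12.8 = 0.05415 h⁻¹
Fraction remaining after one interval: r = e^(−kτ) = e^(−0.05415 × 19.3) = 0.3517
Before dose 4, 3 doses have been given (aged 1τ, 2τ, 3τ).
C_trough = C₀ × (r + r² + … + r^3) = C₀ × r(1−r^3)/(1−r)
        = 4.660 × 0.3517 × (1 − 0.04350) / (1 − 0.3517) = 2.418 mg/L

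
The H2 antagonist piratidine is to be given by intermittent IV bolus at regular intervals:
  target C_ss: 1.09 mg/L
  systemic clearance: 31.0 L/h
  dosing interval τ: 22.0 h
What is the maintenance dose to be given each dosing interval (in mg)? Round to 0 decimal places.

743 mg

At steady state, Dose/τ = Css × CL.
Dose = Css × CL × τ = 1.09 × 31.00 × 22.0 = 743.4 mg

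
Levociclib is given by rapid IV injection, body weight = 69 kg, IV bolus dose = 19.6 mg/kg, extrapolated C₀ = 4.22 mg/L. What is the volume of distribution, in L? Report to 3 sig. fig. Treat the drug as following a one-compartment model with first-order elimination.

320 L

Dose = 19.6 × 69 = 1352 mg
Vd = Dose / C₀ = 1352 / 4.22 = 320.4 L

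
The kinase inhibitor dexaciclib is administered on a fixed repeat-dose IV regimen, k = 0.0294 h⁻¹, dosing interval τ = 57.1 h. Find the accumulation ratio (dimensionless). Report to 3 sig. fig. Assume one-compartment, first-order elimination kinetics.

e^(−kτ) = e^(−0.02940 × 57.1) = 0.1866
Accumulation ratio R = 1 / (1 − e^(−kτ)) = 1 / (1 − 0.1866) = 1.229

1.23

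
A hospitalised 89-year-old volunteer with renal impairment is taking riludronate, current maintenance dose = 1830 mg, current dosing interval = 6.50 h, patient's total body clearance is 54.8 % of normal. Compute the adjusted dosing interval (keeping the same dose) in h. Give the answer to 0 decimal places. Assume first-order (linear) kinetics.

To keep the same average steady-state level, dosing rate must scale with clearance.
CL ratio = 54.8 / 100 = 0.5480
New interval (same dose) = 6.50 / 0.5480 = 11.86 h

12 h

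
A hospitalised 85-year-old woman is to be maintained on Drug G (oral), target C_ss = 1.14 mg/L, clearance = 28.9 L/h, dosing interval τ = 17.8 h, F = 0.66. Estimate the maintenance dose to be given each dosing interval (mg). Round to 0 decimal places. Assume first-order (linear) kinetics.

At steady state, F × (Dose/τ) = Css × CL.
Dose = Css × CL × τ / F = 1.14 × 28.90 × 17.8 / 0.66 = 888.5 mg

889 mg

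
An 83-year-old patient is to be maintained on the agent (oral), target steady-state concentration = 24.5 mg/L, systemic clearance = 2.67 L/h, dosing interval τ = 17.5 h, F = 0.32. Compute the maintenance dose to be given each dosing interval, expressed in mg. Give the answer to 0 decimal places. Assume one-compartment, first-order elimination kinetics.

At steady state, F × (Dose/τ) = Css × CL.
Dose = Css × CL × τ / F = 24.5 × 2.670 × 17.5 / 0.32 = 3577 mg

3577 mg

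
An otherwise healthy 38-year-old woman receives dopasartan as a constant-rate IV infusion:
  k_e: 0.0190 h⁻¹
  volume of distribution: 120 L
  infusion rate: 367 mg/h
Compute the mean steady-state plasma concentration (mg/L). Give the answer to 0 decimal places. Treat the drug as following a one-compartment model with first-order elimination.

161 mg/L

CL = k × Vd = 0.01900 × 120 = 2.280 L/h
At steady state Css = R₀ / CL = 367 / 2.280 = 161.0 mg/L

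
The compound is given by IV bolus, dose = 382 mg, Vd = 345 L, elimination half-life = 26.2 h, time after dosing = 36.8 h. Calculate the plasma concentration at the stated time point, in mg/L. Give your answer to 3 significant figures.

0.418 mg/L

C₀ = Dose / Vd = 382.0 / 345 = 1.107 mg/L
k = ln2 / t½ = 0.693147 / 26.2 = 0.02646 h⁻¹
C = C₀ · e^(−k·t) = 1.107 × e^(−0.02646 × 36.8)
  = 1.107 × 0.3777 = 0.4181 mg/L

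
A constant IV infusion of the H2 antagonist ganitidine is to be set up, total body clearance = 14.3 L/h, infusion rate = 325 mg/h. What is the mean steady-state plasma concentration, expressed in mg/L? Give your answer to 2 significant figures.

At steady state Css = R₀ / CL = 325 / 14.30 = 22.73 mg/L

23 mg/L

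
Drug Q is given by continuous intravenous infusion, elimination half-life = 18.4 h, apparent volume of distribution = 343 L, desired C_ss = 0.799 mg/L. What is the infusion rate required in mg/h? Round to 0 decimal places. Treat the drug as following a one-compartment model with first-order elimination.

k = ln2 / t½ = 0.693147 / 18.4 = 0.03767 h⁻¹
CL = k × Vd = 0.03767 × 343 = 12.92 L/h
At steady state, infusion rate R₀ = Css × CL = 0.799 × 12.92 = 10.32 mg/h

10 mg/h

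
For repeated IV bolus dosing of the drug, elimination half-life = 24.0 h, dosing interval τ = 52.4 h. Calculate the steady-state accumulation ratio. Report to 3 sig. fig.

1.28

k = ln2 / t½ = 0.693147 / 24.0 = 0.02888 h⁻¹
e^(−kτ) = e^(−0.02888 × 52.4) = 0.2202
Accumulation ratio R = 1 / (1 − e^(−kτ)) = 1 / (1 − 0.2202) = 1.282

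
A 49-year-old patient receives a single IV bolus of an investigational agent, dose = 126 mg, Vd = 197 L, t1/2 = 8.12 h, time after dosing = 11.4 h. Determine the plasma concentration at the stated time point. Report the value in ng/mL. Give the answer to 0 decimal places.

C₀ = Dose / Vd = 126.0 / 197 = 0.6396 mg/L
k = ln2 / t½ = 0.693147 / 8.12 = 0.08536 h⁻¹
C = C₀ · e^(−k·t) = 0.6396 × e^(−0.08536 × 11.4)
  = 0.6396 × 0.3779 = 0.2417 mg/L
Convert: 0.2417 mg/L × 1000 = 241.7 ng/mL

242 ng/mL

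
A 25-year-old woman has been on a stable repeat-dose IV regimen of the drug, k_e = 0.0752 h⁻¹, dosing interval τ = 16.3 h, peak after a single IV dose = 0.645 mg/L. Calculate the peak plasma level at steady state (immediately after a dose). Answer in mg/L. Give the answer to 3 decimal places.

e^(−kτ) = e^(−0.07520 × 16.3) = 0.2935
Accumulation ratio R = 1 / (1 − e^(−kτ)) = 1 / (1 − 0.2935) = 1.415
Steady-state peak = C₀ × R = 0.645 × 1.415 = 0.9127 mg/L

0.913 mg/L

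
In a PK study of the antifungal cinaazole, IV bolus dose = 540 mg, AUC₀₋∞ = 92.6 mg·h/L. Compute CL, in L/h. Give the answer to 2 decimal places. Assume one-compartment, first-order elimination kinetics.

5.83 L/h

CL = Dose / AUC = 540 / 92.6 = 5.832 L/h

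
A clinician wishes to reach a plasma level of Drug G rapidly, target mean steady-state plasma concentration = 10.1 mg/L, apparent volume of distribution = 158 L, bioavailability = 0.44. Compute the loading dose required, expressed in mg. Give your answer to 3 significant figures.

LD = Css × Vd / F = 10.1 × 158 / 0.44 = 3627 mg

3630 mg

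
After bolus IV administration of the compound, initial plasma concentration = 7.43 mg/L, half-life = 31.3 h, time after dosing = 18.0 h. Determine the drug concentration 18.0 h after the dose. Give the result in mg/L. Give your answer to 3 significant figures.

k = ln2 / t½ = 0.693147 / 31.3 = 0.02215 h⁻¹
C = C₀ · e^(−k·t) = 7.430 × e^(−0.02215 × 18.0)
  = 7.430 × 0.6712 = 4.987 mg/L

4.99 mg/L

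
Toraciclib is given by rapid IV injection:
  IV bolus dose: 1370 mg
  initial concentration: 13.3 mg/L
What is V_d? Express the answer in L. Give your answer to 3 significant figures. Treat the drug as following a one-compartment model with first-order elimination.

Vd = Dose / C₀ = 1370 / 13.3 = 103.0 L

103 L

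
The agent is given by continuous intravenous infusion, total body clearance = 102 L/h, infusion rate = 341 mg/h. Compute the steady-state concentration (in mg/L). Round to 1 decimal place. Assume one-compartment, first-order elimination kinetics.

3.3 mg/L

At steady state Css = R₀ / CL = 341 / 102.0 = 3.343 mg/L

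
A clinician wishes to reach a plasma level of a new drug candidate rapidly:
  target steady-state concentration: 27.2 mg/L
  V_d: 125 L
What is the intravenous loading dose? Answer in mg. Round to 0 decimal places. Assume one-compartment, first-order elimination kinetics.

3400 mg

LD = Css × Vd = 27.2 × 125 = 3400 mg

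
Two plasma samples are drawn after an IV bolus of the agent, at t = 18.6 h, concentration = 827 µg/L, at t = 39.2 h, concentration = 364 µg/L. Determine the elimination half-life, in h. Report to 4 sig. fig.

17.40 h

k = ln(C₁/C₂) / (t₂ − t₁) = ln(827/364) / (39.2 − 18.6)
  = 0.8207 / 20.60 = 0.03984 h⁻¹
t½ = ln2 / k = 0.693147 / 0.03984 = 17.40 h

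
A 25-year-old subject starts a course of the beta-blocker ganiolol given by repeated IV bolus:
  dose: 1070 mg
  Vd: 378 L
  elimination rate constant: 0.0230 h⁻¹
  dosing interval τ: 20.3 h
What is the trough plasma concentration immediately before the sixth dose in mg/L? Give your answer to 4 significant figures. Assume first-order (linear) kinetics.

C₀ per dose = Dose / Vd = 1070 / 378 = 2.831 mg/L
Fraction remaining after one interval: r = e^(−kτ) = e^(−0.02300 × 20.3) = 0.6269
Before dose 6, 5 doses have been given (aged 1τ, 2τ, 3τ, 4τ, 5τ).
C_trough = C₀ × (r + r² + … + r^5) = C₀ × r(1−r^5)/(1−r)
        = 2.831 × 0.6269 × (1 − 0.09683) / (1 − 0.6269) = 4.296 mg/L

4.296 mg/L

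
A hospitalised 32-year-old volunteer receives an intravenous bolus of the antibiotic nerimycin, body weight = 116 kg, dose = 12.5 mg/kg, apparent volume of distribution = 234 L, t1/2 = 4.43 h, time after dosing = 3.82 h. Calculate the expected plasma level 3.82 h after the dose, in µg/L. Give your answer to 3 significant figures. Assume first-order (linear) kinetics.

Total dose = 12.5 × 116 = 1450 mg
C₀ = Dose / Vd = 1450 / 234 = 6.197 mg/L
k = ln2 / t½ = 0.693147 / 4.43 = 0.1565 h⁻¹
C = C₀ · e^(−k·t) = 6.197 × e^(−0.1565 × 3.82)
  = 6.197 × 0.5500 = 3.408 mg/L
Convert: 3.408 mg/L × 1000 = 3408 µg/L

3410 µg/L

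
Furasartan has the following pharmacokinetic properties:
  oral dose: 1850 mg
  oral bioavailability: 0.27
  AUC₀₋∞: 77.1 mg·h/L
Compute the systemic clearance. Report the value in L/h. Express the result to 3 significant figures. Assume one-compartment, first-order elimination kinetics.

6.48 L/h

CL = F·Dose / AUC = 0.27 × 1850 / 77.1 = 6.479 L/h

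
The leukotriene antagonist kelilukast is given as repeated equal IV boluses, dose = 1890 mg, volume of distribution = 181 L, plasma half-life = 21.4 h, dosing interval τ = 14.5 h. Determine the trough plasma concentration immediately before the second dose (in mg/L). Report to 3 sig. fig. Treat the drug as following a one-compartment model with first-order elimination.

C₀ per dose = Dose / Vd = 1890 / 181 = 10.44 mg/L
k = ln2 / t½ = 0.693147 / 21.4 = 0.03239 h⁻¹
Fraction remaining after one interval: r = e^(−kτ) = e^(−0.03239 × 14.5) = 0.6252
Before dose 2, 1 dose has been given (aged 1τ).
C_trough = C₀ × r = 10.44 × 0.6252 = 6.527 mg/L

6.53 mg/L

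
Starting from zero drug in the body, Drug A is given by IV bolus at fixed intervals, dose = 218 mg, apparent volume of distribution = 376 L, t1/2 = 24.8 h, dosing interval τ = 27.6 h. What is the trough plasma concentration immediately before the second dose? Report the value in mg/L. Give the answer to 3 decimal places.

C₀ per dose = Dose / Vd = 218 / 376 = 0.5798 mg/L
k = ln2 / t½ = 0.693147 / 24.8 = 0.02795 h⁻¹
Fraction remaining after one interval: r = e^(−kτ) = e^(−0.02795 × 27.6) = 0.4624
Before dose 2, 1 dose has been given (aged 1τ).
C_trough = C₀ × r = 0.5798 × 0.4624 = 0.2681 mg/L

0.268 mg/L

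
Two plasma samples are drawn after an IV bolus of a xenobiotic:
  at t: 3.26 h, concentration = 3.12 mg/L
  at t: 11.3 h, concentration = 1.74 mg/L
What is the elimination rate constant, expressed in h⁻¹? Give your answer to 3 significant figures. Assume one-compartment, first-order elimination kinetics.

0.0726 h⁻¹

k = ln(C₁/C₂) / (t₂ − t₁) = ln(3.12/1.74) / (11.3 − 3.26)
  = 0.5839 / 8.040 = 0.07262 h⁻¹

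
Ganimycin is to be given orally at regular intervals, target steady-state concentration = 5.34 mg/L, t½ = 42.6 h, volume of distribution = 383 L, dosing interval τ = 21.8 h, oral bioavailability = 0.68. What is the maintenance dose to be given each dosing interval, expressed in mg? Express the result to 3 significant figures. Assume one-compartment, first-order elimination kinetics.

1070 mg

k = ln2 / t½ = 0.693147 / 42.6 = 0.01627 h⁻¹
CL = k × Vd = 0.01627 × 383 = 6.231 L/h
At steady state, F × (Dose/τ) = Css × CL.
Dose = Css × CL × τ / F = 5.34 × 6.231 × 21.8 / 0.68 = 1067 mg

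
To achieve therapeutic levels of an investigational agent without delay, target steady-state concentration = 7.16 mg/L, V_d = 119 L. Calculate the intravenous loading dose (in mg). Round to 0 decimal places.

852 mg

LD = Css × Vd = 7.16 × 119 = 852.0 mg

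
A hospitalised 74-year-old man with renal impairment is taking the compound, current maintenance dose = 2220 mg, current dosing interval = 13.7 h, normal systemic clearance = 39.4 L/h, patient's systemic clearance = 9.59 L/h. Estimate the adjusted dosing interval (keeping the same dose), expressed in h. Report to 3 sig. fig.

56.3 h

To keep the same average steady-state level, dosing rate must scale with clearance.
CL ratio = 9.59 / 39.4 = 0.2434
New interval (same dose) = 13.7 / 0.2434 = 56.29 h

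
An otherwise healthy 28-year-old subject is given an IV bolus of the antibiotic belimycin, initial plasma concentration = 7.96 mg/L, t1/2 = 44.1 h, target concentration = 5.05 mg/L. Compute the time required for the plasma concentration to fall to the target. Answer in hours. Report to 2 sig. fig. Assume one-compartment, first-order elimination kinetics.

k = ln2 / t½ = 0.693147 / 44.1 = 0.01572 h⁻¹
t = ln(C₀ / C) / k = ln(7.960 / 5.05) / 0.01572
  = ln(1.576) / 0.01572 = 0.4549 / 0.01572 = 28.94 h

29 h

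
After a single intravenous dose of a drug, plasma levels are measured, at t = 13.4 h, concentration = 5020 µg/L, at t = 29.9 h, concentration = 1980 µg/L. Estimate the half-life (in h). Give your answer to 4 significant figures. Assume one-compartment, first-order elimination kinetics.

12.29 h

k = ln(C₁/C₂) / (t₂ − t₁) = ln(5020/1980) / (29.9 − 13.4)
  = 0.9303 / 16.50 = 0.05638 h⁻¹
t½ = ln2 / k = 0.693147 / 0.05638 = 12.29 h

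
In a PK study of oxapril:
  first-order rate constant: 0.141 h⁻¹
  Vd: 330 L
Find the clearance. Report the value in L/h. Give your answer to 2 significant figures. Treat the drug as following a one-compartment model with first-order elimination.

47 L/h

CL = k × Vd = 0.141 × 330 = 46.53 L/h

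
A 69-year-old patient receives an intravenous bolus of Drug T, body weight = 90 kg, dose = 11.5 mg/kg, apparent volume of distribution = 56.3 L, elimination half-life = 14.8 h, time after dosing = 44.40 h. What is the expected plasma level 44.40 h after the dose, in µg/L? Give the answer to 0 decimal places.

Total dose = 11.5 × 90 = 1035 mg
C₀ = Dose / Vd = 1035 / 56.3 = 18.38 mg/L
k = ln2 / t½ = 0.693147 / 14.8 = 0.04683 h⁻¹
t / t½ = 44.40 / 14.8 = 3 half-lives
C = C₀ × (1/2)^3 = 18.38 × 0.1250 = 2.298 mg/L
Convert: 2.298 mg/L × 1000 = 2298 µg/L

2298 µg/L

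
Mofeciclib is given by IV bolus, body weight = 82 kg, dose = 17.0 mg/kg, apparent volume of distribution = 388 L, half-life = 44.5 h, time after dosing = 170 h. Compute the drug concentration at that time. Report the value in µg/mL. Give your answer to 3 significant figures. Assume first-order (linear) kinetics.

Total dose = 17.0 × 82 = 1394 mg
C₀ = Dose / Vd = 1394 / 388 = 3.593 mg/L
k = ln2 / t½ = 0.693147 / 44.5 = 0.01558 h⁻¹
C = C₀ · e^(−k·t) = 3.593 × e^(−0.01558 × 170)
  = 3.593 × 0.07075 = 0.2542 mg/L
(0.2542 mg/L = 0.2542 µg/mL)

0.254 µg/mL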